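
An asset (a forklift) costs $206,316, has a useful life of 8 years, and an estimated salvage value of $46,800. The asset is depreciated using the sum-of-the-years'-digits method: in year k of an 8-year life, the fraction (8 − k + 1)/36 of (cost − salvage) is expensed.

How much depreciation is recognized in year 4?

$22,155

Depreciable base = $206,316 − $46,800 = $159,516.
Sum of the years' digits = 8+7+6+5+4+3+2+1 = 36.
Year 1: $159,516 × 8/36 = $35,448. Book value $170,868.
Year 2: $159,516 × 7/36 = $31,017. Book value $139,851.
Year 3: $159,516 × 6/36 = $26,586. Book value $113,265.
Year 4: $159,516 × 5/36 = $22,155. Book value $91,110.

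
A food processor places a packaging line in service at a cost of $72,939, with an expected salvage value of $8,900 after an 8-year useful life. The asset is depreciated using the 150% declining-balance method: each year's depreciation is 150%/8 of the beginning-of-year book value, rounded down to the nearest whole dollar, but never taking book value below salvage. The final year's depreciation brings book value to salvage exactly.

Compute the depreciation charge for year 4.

$7,335

Depreciable base = $72,939 − $8,900 = $64,039.
Year 1: ⌊$72,939 × 150%/8⌋ = $13,676. Book value $59,263.
Year 2: ⌊$59,263 × 150%/8⌋ = $11,111. Book value $48,152.
Year 3: ⌊$48,152 × 150%/8⌋ = $9,028. Book value $39,124.
Year 4: ⌊$39,124 × 150%/8⌋ = $7,335. Book value $31,789.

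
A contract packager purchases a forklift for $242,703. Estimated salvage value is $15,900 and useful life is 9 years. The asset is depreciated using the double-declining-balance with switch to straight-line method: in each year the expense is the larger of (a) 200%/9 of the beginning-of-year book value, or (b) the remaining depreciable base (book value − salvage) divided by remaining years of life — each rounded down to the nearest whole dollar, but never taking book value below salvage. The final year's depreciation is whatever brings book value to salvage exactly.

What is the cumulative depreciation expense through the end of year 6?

$188,972

Depreciable base = $242,703 − $15,900 = $226,803.
Year 1: DB = ⌊$242,703 × 200%/9⌋ = $53,934; SL = ⌊$226,803/9⌋ = $25,200 → take DB $53,934. Book value $188,769.
Year 2: DB = ⌊$188,769 × 200%/9⌋ = $41,948; SL = ⌊$172,869/8⌋ = $21,608 → take DB $41,948. Book value $146,821.
Year 3: DB = ⌊$146,821 × 200%/9⌋ = $32,626; SL = ⌊$130,921/7⌋ = $18,703 → take DB $32,626. Book value $114,195.
Year 4: DB = ⌊$114,195 × 200%/9⌋ = $25,376; SL = ⌊$98,295/6⌋ = $16,382 → take DB $25,376. Book value $88,819.
Year 5: DB = ⌊$88,819 × 200%/9⌋ = $19,737; SL = ⌊$72,919/5⌋ = $14,583 → take DB $19,737. Book value $69,082.
Year 6: DB = ⌊$69,082 × 200%/9⌋ = $15,351; SL = ⌊$53,182/4⌋ = $13,295 → take DB $15,351. Book value $53,731.
Accumulated through year 6 = $242,703 − $53,731 = $188,972.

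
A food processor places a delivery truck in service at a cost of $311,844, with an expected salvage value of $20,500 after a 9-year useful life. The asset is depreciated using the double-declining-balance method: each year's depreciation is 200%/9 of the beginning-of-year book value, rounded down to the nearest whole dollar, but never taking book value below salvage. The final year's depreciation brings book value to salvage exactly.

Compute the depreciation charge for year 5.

$25,360

Depreciable base = $311,844 − $20,500 = $291,344.
Year 1: ⌊$311,844 × 200%/9⌋ = $69,298. Book value $242,546.
Year 2: ⌊$242,546 × 200%/9⌋ = $53,899. Book value $188,647.
Year 3: ⌊$188,647 × 200%/9⌋ = $41,921. Book value $146,726.
Year 4: ⌊$146,726 × 200%/9⌋ = $32,605. Book value $114,121.
Year 5: ⌊$114,121 × 200%/9⌋ = $25,360. Book value $88,761.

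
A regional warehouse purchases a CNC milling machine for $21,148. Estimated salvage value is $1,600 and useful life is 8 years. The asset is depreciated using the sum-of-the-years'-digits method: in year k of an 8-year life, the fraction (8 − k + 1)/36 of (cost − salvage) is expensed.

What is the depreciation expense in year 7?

Depreciable base = $21,148 − $1,600 = $19,548.
Sum of the years' digits = 8+7+6+5+4+3+2+1 = 36.
Year 1: $19,548 × 8/36 = $4,344. Book value $16,804.
Year 2: $19,548 × 7/36 = $3,801. Book value $13,003.
Year 3: $19,548 × 6/36 = $3,258. Book value $9,745.
Year 4: $19,548 × 5/36 = $2,715. Book value $7,030.
Year 5: $19,548 × 4/36 = $2,172. Book value $4,858.
Year 6: $19,548 × 3/36 = $1,629. Book value $3,229.
Year 7: $19,548 × 2/36 = $1,086. Book value $2,143.

$1,086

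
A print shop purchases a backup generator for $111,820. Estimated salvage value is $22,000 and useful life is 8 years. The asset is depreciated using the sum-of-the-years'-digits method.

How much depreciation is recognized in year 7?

Depreciable base = $111,820 − $22,000 = $89,820.
Sum of the years' digits = 8+7+6+5+4+3+2+1 = 36.
Year 1: $89,820 × 8/36 = $19,960. Book value $91,860.
Year 2: $89,820 × 7/36 = $17,465. Book value $74,395.
Year 3: $89,820 × 6/36 = $14,970. Book value $59,425.
Year 4: $89,820 × 5/36 = $12,475. Book value $46,950.
Year 5: $89,820 × 4/36 = $9,980. Book value $36,970.
Year 6: $89,820 × 3/36 = $7,485. Book value $29,485.
Year 7: $89,820 × 2/36 = $4,990. Book value $24,495.

$4,990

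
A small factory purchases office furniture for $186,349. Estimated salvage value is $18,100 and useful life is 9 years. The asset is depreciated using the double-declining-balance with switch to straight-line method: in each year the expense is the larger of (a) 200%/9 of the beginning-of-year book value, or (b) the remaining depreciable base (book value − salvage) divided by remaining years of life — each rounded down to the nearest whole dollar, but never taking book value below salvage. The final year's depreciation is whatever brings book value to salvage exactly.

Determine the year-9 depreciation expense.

Depreciable base = $186,349 − $18,100 = $168,249.
Year 1: DB = ⌊$186,349 × 200%/9⌋ = $41,410; SL = ⌊$168,249/9⌋ = $18,694 → take DB $41,410. Book value $144,939.
Year 2: DB = ⌊$144,939 × 200%/9⌋ = $32,208; SL = ⌊$126,839/8⌋ = $15,854 → take DB $32,208. Book value $112,731.
Year 3: DB = ⌊$112,731 × 200%/9⌋ = $25,051; SL = ⌊$94,631/7⌋ = $13,518 → take DB $25,051. Book value $87,680.
Year 4: DB = ⌊$87,680 × 200%/9⌋ = $19,484; SL = ⌊$69,580/6⌋ = $11,596 → take DB $19,484. Book value $68,196.
Year 5: DB = ⌊$68,196 × 200%/9⌋ = $15,154; SL = ⌊$50,096/5⌋ = $10,019 → take DB $15,154. Book value $53,042.
Year 6: DB = ⌊$53,042 × 200%/9⌋ = $11,787; SL = ⌊$34,942/4⌋ = $8,735 → take DB $11,787. Book value $41,255.
Year 7: DB = ⌊$41,255 × 200%/9⌋ = $9,167; SL = ⌊$23,155/3⌋ = $7,718 → take DB $9,167. Book value $32,088.
Year 8: DB = ⌊$32,088 × 200%/9⌋ = $7,130; SL = ⌊$13,988/2⌋ = $6,994 → take DB $7,130. Book value $24,958.
Year 9 (final): $24,958 − $18,100 = $6,858. Book value $18,100.

$6,858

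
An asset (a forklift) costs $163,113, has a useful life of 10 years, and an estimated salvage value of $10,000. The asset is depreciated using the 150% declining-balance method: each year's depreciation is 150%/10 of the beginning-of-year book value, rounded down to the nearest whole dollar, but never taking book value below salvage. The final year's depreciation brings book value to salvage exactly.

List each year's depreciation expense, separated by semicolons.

Depreciable base = $163,113 − $10,000 = $153,113.
Year 1: ⌊$163,113 × 150%/10⌋ = $24,466. Book value $138,647.
Year 2: ⌊$138,647 × 150%/10⌋ = $20,797. Book value $117,850.
Year 3: ⌊$117,850 × 150%/10⌋ = $17,677. Book value $100,173.
Year 4: ⌊$100,173 × 150%/10⌋ = $15,025. Book value $85,148.
Year 5: ⌊$85,148 × 150%/10⌋ = $12,772. Book value $72,376.
Year 6: ⌊$72,376 × 150%/10⌋ = $10,856. Book value $61,520.
Year 7: ⌊$61,520 × 150%/10⌋ = $9,228. Book value $52,292.
Year 8: ⌊$52,292 × 150%/10⌋ = $7,843. Book value $44,449.
Year 9: ⌊$44,449 × 150%/10⌋ = $6,667. Book value $37,782.
Year 10 (final): $37,782 − $10,000 = $27,782. Book value $10,000.

$24,466; $20,797; $17,677; $15,025; $12,772; $10,856; $9,228; $7,843; $6,667; $27,782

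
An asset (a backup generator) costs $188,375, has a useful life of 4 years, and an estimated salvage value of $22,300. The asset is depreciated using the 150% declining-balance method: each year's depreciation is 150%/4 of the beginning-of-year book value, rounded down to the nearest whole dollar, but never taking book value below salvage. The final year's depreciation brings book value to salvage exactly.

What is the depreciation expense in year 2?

Depreciable base = $188,375 − $22,300 = $166,075.
Year 1: ⌊$188,375 × 150%/4⌋ = $70,640. Book value $117,735.
Year 2: ⌊$117,735 × 150%/4⌋ = $44,150. Book value $73,585.

$44,150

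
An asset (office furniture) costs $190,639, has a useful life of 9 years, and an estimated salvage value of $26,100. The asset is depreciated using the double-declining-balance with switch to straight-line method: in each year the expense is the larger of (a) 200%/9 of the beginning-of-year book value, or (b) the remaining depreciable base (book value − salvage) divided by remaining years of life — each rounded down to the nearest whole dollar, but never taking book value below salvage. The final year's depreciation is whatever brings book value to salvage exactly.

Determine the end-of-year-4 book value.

$69,766

Depreciable base = $190,639 − $26,100 = $164,539.
Year 1: DB = ⌊$190,639 × 200%/9⌋ = $42,364; SL = ⌊$164,539/9⌋ = $18,282 → take DB $42,364. Book value $148,275.
Year 2: DB = ⌊$148,275 × 200%/9⌋ = $32,950; SL = ⌊$122,175/8⌋ = $15,271 → take DB $32,950. Book value $115,325.
Year 3: DB = ⌊$115,325 × 200%/9⌋ = $25,627; SL = ⌊$89,225/7⌋ = $12,746 → take DB $25,627. Book value $89,698.
Year 4: DB = ⌊$89,698 × 200%/9⌋ = $19,932; SL = ⌊$63,598/6⌋ = $10,599 → take DB $19,932. Book value $69,766.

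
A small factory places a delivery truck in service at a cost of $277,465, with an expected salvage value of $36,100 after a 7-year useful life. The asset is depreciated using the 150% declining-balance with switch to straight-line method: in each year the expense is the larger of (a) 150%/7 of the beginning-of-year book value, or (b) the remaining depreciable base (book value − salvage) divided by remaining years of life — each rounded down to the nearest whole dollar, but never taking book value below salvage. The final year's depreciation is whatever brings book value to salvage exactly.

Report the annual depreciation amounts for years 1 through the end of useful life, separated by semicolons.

$59,456; $46,716; $36,705; $28,840; $23,216; $23,216; $23,216

Depreciable base = $277,465 − $36,100 = $241,365.
Year 1: DB = ⌊$277,465 × 150%/7⌋ = $59,456; SL = ⌊$241,365/7⌋ = $34,480 → take DB $59,456. Book value $218,009.
Year 2: DB = ⌊$218,009 × 150%/7⌋ = $46,716; SL = ⌊$181,909/6⌋ = $30,318 → take DB $46,716. Book value $171,293.
Year 3: DB = ⌊$171,293 × 150%/7⌋ = $36,705; SL = ⌊$135,193/5⌋ = $27,038 → take DB $36,705. Book value $134,588.
Year 4: DB = ⌊$134,588 × 150%/7⌋ = $28,840; SL = ⌊$98,488/4⌋ = $24,622 → take DB $28,840. Book value $105,748.
Year 5: DB = ⌊$105,748 × 150%/7⌋ = $22,660; SL = ⌊$69,648/3⌋ = $23,216 → take SL $23,216. Book value $82,532.
Year 6: DB = ⌊$82,532 × 150%/7⌋ = $17,685; SL = ⌊$46,432/2⌋ = $23,216 → take SL $23,216. Book value $59,316.
Year 7 (final): $59,316 − $36,100 = $23,216. Book value $36,100.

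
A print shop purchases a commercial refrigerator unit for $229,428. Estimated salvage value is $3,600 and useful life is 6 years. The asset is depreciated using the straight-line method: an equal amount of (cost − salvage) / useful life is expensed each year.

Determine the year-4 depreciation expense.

Depreciable base = $229,428 − $3,600 = $225,828.
Annual expense = $225,828 / 6 = $37,638.

$37,638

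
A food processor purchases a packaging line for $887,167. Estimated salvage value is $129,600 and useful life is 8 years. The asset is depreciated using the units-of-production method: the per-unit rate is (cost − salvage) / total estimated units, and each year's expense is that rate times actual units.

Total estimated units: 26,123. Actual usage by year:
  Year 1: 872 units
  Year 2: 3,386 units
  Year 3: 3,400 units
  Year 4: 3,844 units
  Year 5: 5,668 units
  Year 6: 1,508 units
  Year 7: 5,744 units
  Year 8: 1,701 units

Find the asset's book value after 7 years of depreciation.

$178,929

Depreciable base = $887,167 − $129,600 = $757,567.
Rate = $757,567 / 26,123 units = $29 per unit.
Year 1: 872 × $29 = $25,288. Book value $861,879.
Year 2: 3,386 × $29 = $98,194. Book value $763,685.
Year 3: 3,400 × $29 = $98,600. Book value $665,085.
Year 4: 3,844 × $29 = $111,476. Book value $553,609.
Year 5: 5,668 × $29 = $164,372. Book value $389,237.
Year 6: 1,508 × $29 = $43,732. Book value $345,505.
Year 7: 5,744 × $29 = $166,576. Book value $178,929.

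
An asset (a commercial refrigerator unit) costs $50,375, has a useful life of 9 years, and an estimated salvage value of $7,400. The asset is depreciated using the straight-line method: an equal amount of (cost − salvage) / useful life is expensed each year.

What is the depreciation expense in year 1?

Depreciable base = $50,375 − $7,400 = $42,975.
Annual expense = $42,975 / 9 = $4,775.

$4,775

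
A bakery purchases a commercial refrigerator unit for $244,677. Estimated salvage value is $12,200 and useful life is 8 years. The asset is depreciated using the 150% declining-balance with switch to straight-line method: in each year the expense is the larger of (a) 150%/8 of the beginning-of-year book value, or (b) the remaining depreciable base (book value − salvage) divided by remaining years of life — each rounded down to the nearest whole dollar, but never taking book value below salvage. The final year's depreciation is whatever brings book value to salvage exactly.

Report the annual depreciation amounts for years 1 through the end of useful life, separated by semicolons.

$45,876; $37,275; $30,286; $24,607; $23,608; $23,608; $23,608; $23,609

Depreciable base = $244,677 − $12,200 = $232,477.
Year 1: DB = ⌊$244,677 × 150%/8⌋ = $45,876; SL = ⌊$232,477/8⌋ = $29,059 → take DB $45,876. Book value $198,801.
Year 2: DB = ⌊$198,801 × 150%/8⌋ = $37,275; SL = ⌊$186,601/7⌋ = $26,657 → take DB $37,275. Book value $161,526.
Year 3: DB = ⌊$161,526 × 150%/8⌋ = $30,286; SL = ⌊$149,326/6⌋ = $24,887 → take DB $30,286. Book value $131,240.
Year 4: DB = ⌊$131,240 × 150%/8⌋ = $24,607; SL = ⌊$119,040/5⌋ = $23,808 → take DB $24,607. Book value $106,633.
Year 5: DB = ⌊$106,633 × 150%/8⌋ = $19,993; SL = ⌊$94,433/4⌋ = $23,608 → take SL $23,608. Book value $83,025.
Year 6: DB = ⌊$83,025 × 150%/8⌋ = $15,567; SL = ⌊$70,825/3⌋ = $23,608 → take SL $23,608. Book value $59,417.
Year 7: DB = ⌊$59,417 × 150%/8⌋ = $11,140; SL = ⌊$47,217/2⌋ = $23,608 → take SL $23,608. Book value $35,809.
Year 8 (final): $35,809 − $12,200 = $23,609. Book value $12,200.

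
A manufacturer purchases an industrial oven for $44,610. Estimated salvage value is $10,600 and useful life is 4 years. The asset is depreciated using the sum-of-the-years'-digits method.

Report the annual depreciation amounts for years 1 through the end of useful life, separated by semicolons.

$13,604; $10,203; $6,802; $3,401

Depreciable base = $44,610 − $10,600 = $34,010.
Sum of the years' digits = 4+3+2+1 = 10.
Year 1: $34,010 × 4/10 = $13,604. Book value $31,006.
Year 2: $34,010 × 3/10 = $10,203. Book value $20,803.
Year 3: $34,010 × 2/10 = $6,802. Book value $14,001.
Year 4: $34,010 × 1/10 = $3,401. Book value $10,600.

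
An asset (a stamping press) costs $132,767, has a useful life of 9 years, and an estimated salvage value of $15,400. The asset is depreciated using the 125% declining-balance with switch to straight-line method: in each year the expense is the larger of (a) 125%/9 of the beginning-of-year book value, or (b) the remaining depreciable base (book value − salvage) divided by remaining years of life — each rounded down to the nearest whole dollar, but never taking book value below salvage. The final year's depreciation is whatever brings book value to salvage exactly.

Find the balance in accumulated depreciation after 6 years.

$82,804

Depreciable base = $132,767 − $15,400 = $117,367.
Year 1: DB = ⌊$132,767 × 125%/9⌋ = $18,439; SL = ⌊$117,367/9⌋ = $13,040 → take DB $18,439. Book value $114,328.
Year 2: DB = ⌊$114,328 × 125%/9⌋ = $15,878; SL = ⌊$98,928/8⌋ = $12,366 → take DB $15,878. Book value $98,450.
Year 3: DB = ⌊$98,450 × 125%/9⌋ = $13,673; SL = ⌊$83,050/7⌋ = $11,864 → take DB $13,673. Book value $84,777.
Year 4: DB = ⌊$84,777 × 125%/9⌋ = $11,774; SL = ⌊$69,377/6⌋ = $11,562 → take DB $11,774. Book value $73,003.
Year 5: DB = ⌊$73,003 × 125%/9⌋ = $10,139; SL = ⌊$57,603/5⌋ = $11,520 → take SL $11,520. Book value $61,483.
Year 6: DB = ⌊$61,483 × 125%/9⌋ = $8,539; SL = ⌊$46,083/4⌋ = $11,520 → take SL $11,520. Book value $49,963.
Accumulated through year 6 = $132,767 − $49,963 = $82,804.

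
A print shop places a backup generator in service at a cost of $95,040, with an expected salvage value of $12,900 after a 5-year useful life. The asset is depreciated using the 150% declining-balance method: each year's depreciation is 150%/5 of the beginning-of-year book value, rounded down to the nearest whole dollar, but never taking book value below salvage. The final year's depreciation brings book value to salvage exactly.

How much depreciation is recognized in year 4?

$9,779

Depreciable base = $95,040 − $12,900 = $82,140.
Year 1: ⌊$95,040 × 150%/5⌋ = $28,512. Book value $66,528.
Year 2: ⌊$66,528 × 150%/5⌋ = $19,958. Book value $46,570.
Year 3: ⌊$46,570 × 150%/5⌋ = $13,971. Book value $32,599.
Year 4: ⌊$32,599 × 150%/5⌋ = $9,779. Book value $22,820.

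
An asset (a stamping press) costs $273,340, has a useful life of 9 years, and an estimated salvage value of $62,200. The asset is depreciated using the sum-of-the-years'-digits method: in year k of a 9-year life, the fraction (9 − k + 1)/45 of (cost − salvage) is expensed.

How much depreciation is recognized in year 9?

Depreciable base = $273,340 − $62,200 = $211,140.
Sum of the years' digits = 9+8+7+6+5+4+3+2+1 = 45.
Year 1: $211,140 × 9/45 = $42,228. Book value $231,112.
Year 2: $211,140 × 8/45 = $37,536. Book value $193,576.
Year 3: $211,140 × 7/45 = $32,844. Book value $160,732.
Year 4: $211,140 × 6/45 = $28,152. Book value $132,580.
Year 5: $211,140 × 5/45 = $23,460. Book value $109,120.
Year 6: $211,140 × 4/45 = $18,768. Book value $90,352.
Year 7: $211,140 × 3/45 = $14,076. Book value $76,276.
Year 8: $211,140 × 2/45 = $9,384. Book value $66,892.
Year 9: $211,140 × 1/45 = $4,692. Book value $62,200.

$4,692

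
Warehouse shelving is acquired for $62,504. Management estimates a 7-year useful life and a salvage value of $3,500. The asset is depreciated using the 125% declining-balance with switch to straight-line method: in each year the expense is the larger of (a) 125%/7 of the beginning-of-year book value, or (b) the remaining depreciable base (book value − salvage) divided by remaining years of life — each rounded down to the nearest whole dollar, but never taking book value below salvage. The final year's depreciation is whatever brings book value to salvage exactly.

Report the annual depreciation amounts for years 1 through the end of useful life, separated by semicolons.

$11,161; $9,168; $7,735; $7,735; $7,735; $7,735; $7,735

Depreciable base = $62,504 − $3,500 = $59,004.
Year 1: DB = ⌊$62,504 × 125%/7⌋ = $11,161; SL = ⌊$59,004/7⌋ = $8,429 → take DB $11,161. Book value $51,343.
Year 2: DB = ⌊$51,343 × 125%/7⌋ = $9,168; SL = ⌊$47,843/6⌋ = $7,973 → take DB $9,168. Book value $42,175.
Year 3: DB = ⌊$42,175 × 125%/7⌋ = $7,531; SL = ⌊$38,675/5⌋ = $7,735 → take SL $7,735. Book value $34,440.
Year 4: DB = ⌊$34,440 × 125%/7⌋ = $6,150; SL = ⌊$30,940/4⌋ = $7,735 → take SL $7,735. Book value $26,705.
Year 5: DB = ⌊$26,705 × 125%/7⌋ = $4,768; SL = ⌊$23,205/3⌋ = $7,735 → take SL $7,735. Book value $18,970.
Year 6: DB = ⌊$18,970 × 125%/7⌋ = $3,387; SL = ⌊$15,470/2⌋ = $7,735 → take SL $7,735. Book value $11,235.
Year 7 (final): $11,235 − $3,500 = $7,735. Book value $3,500.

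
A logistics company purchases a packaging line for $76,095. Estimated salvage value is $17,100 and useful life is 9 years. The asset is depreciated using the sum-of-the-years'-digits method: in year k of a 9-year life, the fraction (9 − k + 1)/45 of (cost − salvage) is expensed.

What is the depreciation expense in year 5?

$6,555

Depreciable base = $76,095 − $17,100 = $58,995.
Sum of the years' digits = 9+8+7+6+5+4+3+2+1 = 45.
Year 1: $58,995 × 9/45 = $11,799. Book value $64,296.
Year 2: $58,995 × 8/45 = $10,488. Book value $53,808.
Year 3: $58,995 × 7/45 = $9,177. Book value $44,631.
Year 4: $58,995 × 6/45 = $7,866. Book value $36,765.
Year 5: $58,995 × 5/45 = $6,555. Book value $30,210.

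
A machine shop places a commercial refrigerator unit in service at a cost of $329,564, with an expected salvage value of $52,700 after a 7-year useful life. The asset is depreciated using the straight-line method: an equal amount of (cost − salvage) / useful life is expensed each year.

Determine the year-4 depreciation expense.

Depreciable base = $329,564 − $52,700 = $276,864.
Annual expense = $276,864 / 7 = $39,552.

$39,552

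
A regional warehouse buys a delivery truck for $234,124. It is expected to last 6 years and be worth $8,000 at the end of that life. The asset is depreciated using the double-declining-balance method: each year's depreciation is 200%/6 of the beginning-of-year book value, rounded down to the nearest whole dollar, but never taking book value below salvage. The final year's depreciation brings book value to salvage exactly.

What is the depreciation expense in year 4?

$23,123

Depreciable base = $234,124 − $8,000 = $226,124.
Year 1: ⌊$234,124 × 200%/6⌋ = $78,041. Book value $156,083.
Year 2: ⌊$156,083 × 200%/6⌋ = $52,027. Book value $104,056.
Year 3: ⌊$104,056 × 200%/6⌋ = $34,685. Book value $69,371.
Year 4: ⌊$69,371 × 200%/6⌋ = $23,123. Book value $46,248.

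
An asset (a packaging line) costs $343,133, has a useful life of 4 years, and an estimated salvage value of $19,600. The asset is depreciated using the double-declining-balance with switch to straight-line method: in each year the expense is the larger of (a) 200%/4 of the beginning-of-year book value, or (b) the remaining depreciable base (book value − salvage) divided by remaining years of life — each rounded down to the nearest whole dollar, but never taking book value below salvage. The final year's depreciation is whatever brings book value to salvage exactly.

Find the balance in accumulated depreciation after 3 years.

Depreciable base = $343,133 − $19,600 = $323,533.
Year 1: DB = ⌊$343,133 × 200%/4⌋ = $171,566; SL = ⌊$323,533/4⌋ = $80,883 → take DB $171,566. Book value $171,567.
Year 2: DB = ⌊$171,567 × 200%/4⌋ = $85,783; SL = ⌊$151,967/3⌋ = $50,655 → take DB $85,783. Book value $85,784.
Year 3: DB = ⌊$85,784 × 200%/4⌋ = $42,892; SL = ⌊$66,184/2⌋ = $33,092 → take DB $42,892. Book value $42,892.
Accumulated through year 3 = $343,133 − $42,892 = $300,241.

$300,241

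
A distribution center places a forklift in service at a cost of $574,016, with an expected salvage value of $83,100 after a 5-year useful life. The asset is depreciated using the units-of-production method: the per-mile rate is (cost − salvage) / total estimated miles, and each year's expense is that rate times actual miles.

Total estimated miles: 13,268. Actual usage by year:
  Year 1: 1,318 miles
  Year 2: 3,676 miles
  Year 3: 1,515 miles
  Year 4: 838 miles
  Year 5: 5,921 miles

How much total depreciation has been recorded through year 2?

Depreciable base = $574,016 − $83,100 = $490,916.
Rate = $490,916 / 13,268 miles = $37 per mile.
Year 1: 1,318 × $37 = $48,766. Book value $525,250.
Year 2: 3,676 × $37 = $136,012. Book value $389,238.
Accumulated through year 2 = $574,016 − $389,238 = $184,778.

$184,778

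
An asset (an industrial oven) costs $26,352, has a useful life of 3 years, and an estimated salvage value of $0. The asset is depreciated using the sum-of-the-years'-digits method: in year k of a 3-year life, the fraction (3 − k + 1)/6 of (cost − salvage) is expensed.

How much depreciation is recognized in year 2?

Depreciable base = $26,352 − $0 = $26,352.
Sum of the years' digits = 3+2+1 = 6.
Year 1: $26,352 × 3/6 = $13,176. Book value $13,176.
Year 2: $26,352 × 2/6 = $8,784. Book value $4,392.

$8,784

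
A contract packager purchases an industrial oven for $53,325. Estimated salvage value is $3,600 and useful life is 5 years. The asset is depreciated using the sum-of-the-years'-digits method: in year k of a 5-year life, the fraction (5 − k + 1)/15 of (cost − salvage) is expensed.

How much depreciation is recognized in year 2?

Depreciable base = $53,325 − $3,600 = $49,725.
Sum of the years' digits = 5+4+3+2+1 = 15.
Year 1: $49,725 × 5/15 = $16,575. Book value $36,750.
Year 2: $49,725 × 4/15 = $13,260. Book value $23,490.

$13,260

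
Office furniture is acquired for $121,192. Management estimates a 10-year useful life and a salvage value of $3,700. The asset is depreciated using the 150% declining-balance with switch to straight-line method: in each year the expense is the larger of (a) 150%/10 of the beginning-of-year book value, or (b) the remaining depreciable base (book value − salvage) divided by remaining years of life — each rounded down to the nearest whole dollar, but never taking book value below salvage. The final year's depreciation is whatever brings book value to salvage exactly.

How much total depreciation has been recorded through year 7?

$87,709

Depreciable base = $121,192 − $3,700 = $117,492.
Year 1: DB = ⌊$121,192 × 150%/10⌋ = $18,178; SL = ⌊$117,492/10⌋ = $11,749 → take DB $18,178. Book value $103,014.
Year 2: DB = ⌊$103,014 × 150%/10⌋ = $15,452; SL = ⌊$99,314/9⌋ = $11,034 → take DB $15,452. Book value $87,562.
Year 3: DB = ⌊$87,562 × 150%/10⌋ = $13,134; SL = ⌊$83,862/8⌋ = $10,482 → take DB $13,134. Book value $74,428.
Year 4: DB = ⌊$74,428 × 150%/10⌋ = $11,164; SL = ⌊$70,728/7⌋ = $10,104 → take DB $11,164. Book value $63,264.
Year 5: DB = ⌊$63,264 × 150%/10⌋ = $9,489; SL = ⌊$59,564/6⌋ = $9,927 → take SL $9,927. Book value $53,337.
Year 6: DB = ⌊$53,337 × 150%/10⌋ = $8,000; SL = ⌊$49,637/5⌋ = $9,927 → take SL $9,927. Book value $43,410.
Year 7: DB = ⌊$43,410 × 150%/10⌋ = $6,511; SL = ⌊$39,710/4⌋ = $9,927 → take SL $9,927. Book value $33,483.
Accumulated through year 7 = $121,192 − $33,483 = $87,709.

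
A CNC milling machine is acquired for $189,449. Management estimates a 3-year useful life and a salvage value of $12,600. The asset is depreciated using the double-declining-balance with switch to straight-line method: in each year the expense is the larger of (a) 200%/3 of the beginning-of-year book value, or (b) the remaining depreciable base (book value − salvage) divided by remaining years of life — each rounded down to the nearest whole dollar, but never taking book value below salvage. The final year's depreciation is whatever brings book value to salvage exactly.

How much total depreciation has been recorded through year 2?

Depreciable base = $189,449 − $12,600 = $176,849.
Year 1: DB = ⌊$189,449 × 200%/3⌋ = $126,299; SL = ⌊$176,849/3⌋ = $58,949 → take DB $126,299. Book value $63,150.
Year 2: DB = ⌊$63,150 × 200%/3⌋ = $42,100; SL = ⌊$50,550/2⌋ = $25,275 → take DB $42,100. Book value $21,050.
Accumulated through year 2 = $189,449 − $21,050 = $168,399.

$168,399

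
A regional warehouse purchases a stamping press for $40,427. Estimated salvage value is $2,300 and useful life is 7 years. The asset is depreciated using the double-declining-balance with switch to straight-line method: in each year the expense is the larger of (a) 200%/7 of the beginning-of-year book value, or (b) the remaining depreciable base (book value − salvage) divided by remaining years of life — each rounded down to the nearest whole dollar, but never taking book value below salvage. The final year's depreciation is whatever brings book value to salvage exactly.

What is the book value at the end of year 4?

$10,525

Depreciable base = $40,427 − $2,300 = $38,127.
Year 1: DB = ⌊$40,427 × 200%/7⌋ = $11,550; SL = ⌊$38,127/7⌋ = $5,446 → take DB $11,550. Book value $28,877.
Year 2: DB = ⌊$28,877 × 200%/7⌋ = $8,250; SL = ⌊$26,577/6⌋ = $4,429 → take DB $8,250. Book value $20,627.
Year 3: DB = ⌊$20,627 × 200%/7⌋ = $5,893; SL = ⌊$18,327/5⌋ = $3,665 → take DB $5,893. Book value $14,734.
Year 4: DB = ⌊$14,734 × 200%/7⌋ = $4,209; SL = ⌊$12,434/4⌋ = $3,108 → take DB $4,209. Book value $10,525.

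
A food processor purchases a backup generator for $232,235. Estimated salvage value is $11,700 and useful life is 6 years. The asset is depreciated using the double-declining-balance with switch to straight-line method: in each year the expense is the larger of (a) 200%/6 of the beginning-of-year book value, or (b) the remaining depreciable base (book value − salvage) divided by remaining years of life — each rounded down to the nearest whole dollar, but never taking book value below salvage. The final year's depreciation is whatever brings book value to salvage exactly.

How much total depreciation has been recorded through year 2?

$129,019

Depreciable base = $232,235 − $11,700 = $220,535.
Year 1: DB = ⌊$232,235 × 200%/6⌋ = $77,411; SL = ⌊$220,535/6⌋ = $36,755 → take DB $77,411. Book value $154,824.
Year 2: DB = ⌊$154,824 × 200%/6⌋ = $51,608; SL = ⌊$143,124/5⌋ = $28,624 → take DB $51,608. Book value $103,216.
Accumulated through year 2 = $232,235 − $103,216 = $129,019.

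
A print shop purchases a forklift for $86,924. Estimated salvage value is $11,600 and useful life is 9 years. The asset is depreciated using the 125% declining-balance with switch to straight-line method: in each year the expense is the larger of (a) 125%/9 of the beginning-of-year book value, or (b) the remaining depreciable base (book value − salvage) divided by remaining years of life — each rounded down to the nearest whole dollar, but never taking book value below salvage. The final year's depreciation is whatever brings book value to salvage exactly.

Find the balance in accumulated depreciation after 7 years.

$60,845

Depreciable base = $86,924 − $11,600 = $75,324.
Year 1: DB = ⌊$86,924 × 125%/9⌋ = $12,072; SL = ⌊$75,324/9⌋ = $8,369 → take DB $12,072. Book value $74,852.
Year 2: DB = ⌊$74,852 × 125%/9⌋ = $10,396; SL = ⌊$63,252/8⌋ = $7,906 → take DB $10,396. Book value $64,456.
Year 3: DB = ⌊$64,456 × 125%/9⌋ = $8,952; SL = ⌊$52,856/7⌋ = $7,550 → take DB $8,952. Book value $55,504.
Year 4: DB = ⌊$55,504 × 125%/9⌋ = $7,708; SL = ⌊$43,904/6⌋ = $7,317 → take DB $7,708. Book value $47,796.
Year 5: DB = ⌊$47,796 × 125%/9⌋ = $6,638; SL = ⌊$36,196/5⌋ = $7,239 → take SL $7,239. Book value $40,557.
Year 6: DB = ⌊$40,557 × 125%/9⌋ = $5,632; SL = ⌊$28,957/4⌋ = $7,239 → take SL $7,239. Book value $33,318.
Year 7: DB = ⌊$33,318 × 125%/9⌋ = $4,627; SL = ⌊$21,718/3⌋ = $7,239 → take SL $7,239. Book value $26,079.
Accumulated through year 7 = $86,924 − $26,079 = $60,845.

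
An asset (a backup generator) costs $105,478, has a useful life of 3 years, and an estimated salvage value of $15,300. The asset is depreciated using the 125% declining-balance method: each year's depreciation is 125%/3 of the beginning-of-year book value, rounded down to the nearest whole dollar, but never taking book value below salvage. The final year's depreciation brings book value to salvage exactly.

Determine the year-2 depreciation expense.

$25,637

Depreciable base = $105,478 − $15,300 = $90,178.
Year 1: ⌊$105,478 × 125%/3⌋ = $43,949. Book value $61,529.
Year 2: ⌊$61,529 × 125%/3⌋ = $25,637. Book value $35,892.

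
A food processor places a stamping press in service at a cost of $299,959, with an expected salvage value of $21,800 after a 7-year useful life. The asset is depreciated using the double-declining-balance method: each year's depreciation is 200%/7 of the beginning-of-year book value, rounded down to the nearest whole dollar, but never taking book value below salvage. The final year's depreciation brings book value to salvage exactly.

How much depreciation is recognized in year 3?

$43,726

Depreciable base = $299,959 − $21,800 = $278,159.
Year 1: ⌊$299,959 × 200%/7⌋ = $85,702. Book value $214,257.
Year 2: ⌊$214,257 × 200%/7⌋ = $61,216. Book value $153,041.
Year 3: ⌊$153,041 × 200%/7⌋ = $43,726. Book value $109,315.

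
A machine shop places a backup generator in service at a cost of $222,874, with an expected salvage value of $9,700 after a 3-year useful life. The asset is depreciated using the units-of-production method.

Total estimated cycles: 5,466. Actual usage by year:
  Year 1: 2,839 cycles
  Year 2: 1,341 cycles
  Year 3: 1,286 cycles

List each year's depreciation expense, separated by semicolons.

$110,721; $52,299; $50,154

Depreciable base = $222,874 − $9,700 = $213,174.
Rate = $213,174 / 5,466 cycles = $39 per cycle.
Year 1: 2,839 × $39 = $110,721. Book value $112,153.
Year 2: 1,341 × $39 = $52,299. Book value $59,854.
Year 3: 1,286 × $39 = $50,154. Book value $9,700.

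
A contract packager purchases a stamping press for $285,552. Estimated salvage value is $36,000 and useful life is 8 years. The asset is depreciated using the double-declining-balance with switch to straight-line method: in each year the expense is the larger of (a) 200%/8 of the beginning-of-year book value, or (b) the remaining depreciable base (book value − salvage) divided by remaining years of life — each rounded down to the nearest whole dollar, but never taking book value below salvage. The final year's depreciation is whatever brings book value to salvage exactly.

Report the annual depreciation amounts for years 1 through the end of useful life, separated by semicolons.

Depreciable base = $285,552 − $36,000 = $249,552.
Year 1: DB = ⌊$285,552 × 200%/8⌋ = $71,388; SL = ⌊$249,552/8⌋ = $31,194 → take DB $71,388. Book value $214,164.
Year 2: DB = ⌊$214,164 × 200%/8⌋ = $53,541; SL = ⌊$178,164/7⌋ = $25,452 → take DB $53,541. Book value $160,623.
Year 3: DB = ⌊$160,623 × 200%/8⌋ = $40,155; SL = ⌊$124,623/6⌋ = $20,770 → take DB $40,155. Book value $120,468.
Year 4: DB = ⌊$120,468 × 200%/8⌋ = $30,117; SL = ⌊$84,468/5⌋ = $16,893 → take DB $30,117. Book value $90,351.
Year 5: DB = ⌊$90,351 × 200%/8⌋ = $22,587; SL = ⌊$54,351/4⌋ = $13,587 → take DB $22,587. Book value $67,764.
Year 6: DB = ⌊$67,764 × 200%/8⌋ = $16,941; SL = ⌊$31,764/3⌋ = $10,588 → take DB $16,941. Book value $50,823.
Year 7: DB = ⌊$50,823 × 200%/8⌋ = $12,705; SL = ⌊$14,823/2⌋ = $7,411 → take DB $12,705. Book value $38,118.
Year 8 (final): $38,118 − $36,000 = $2,118. Book value $36,000.

$71,388; $53,541; $40,155; $30,117; $22,587; $16,941; $12,705; $2,118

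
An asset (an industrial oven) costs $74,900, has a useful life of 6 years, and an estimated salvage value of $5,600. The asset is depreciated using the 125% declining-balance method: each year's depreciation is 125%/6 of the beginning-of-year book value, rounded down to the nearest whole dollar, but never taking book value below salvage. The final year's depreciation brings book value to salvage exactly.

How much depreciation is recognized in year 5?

$6,129

Depreciable base = $74,900 − $5,600 = $69,300.
Year 1: ⌊$74,900 × 125%/6⌋ = $15,604. Book value $59,296.
Year 2: ⌊$59,296 × 125%/6⌋ = $12,353. Book value $46,943.
Year 3: ⌊$46,943 × 125%/6⌋ = $9,779. Book value $37,164.
Year 4: ⌊$37,164 × 125%/6⌋ = $7,742. Book value $29,422.
Year 5: ⌊$29,422 × 125%/6⌋ = $6,129. Book value $23,293.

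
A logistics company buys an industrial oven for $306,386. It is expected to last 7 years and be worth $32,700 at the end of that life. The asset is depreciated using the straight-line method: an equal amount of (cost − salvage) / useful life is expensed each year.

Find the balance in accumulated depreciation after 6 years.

$234,588

Depreciable base = $306,386 − $32,700 = $273,686.
Annual expense = $273,686 / 7 = $39,098.
End of year 1: book value $267,288.
End of year 2: book value $228,190.
End of year 3: book value $189,092.
End of year 4: book value $149,994.
End of year 5: book value $110,896.
End of year 6: book value $71,798.
Accumulated through year 6 = $306,386 − $71,798 = $234,588.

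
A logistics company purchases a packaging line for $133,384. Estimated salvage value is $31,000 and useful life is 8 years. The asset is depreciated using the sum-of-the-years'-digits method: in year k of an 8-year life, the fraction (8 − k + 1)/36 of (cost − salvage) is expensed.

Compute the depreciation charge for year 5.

$11,376

Depreciable base = $133,384 − $31,000 = $102,384.
Sum of the years' digits = 8+7+6+5+4+3+2+1 = 36.
Year 1: $102,384 × 8/36 = $22,752. Book value $110,632.
Year 2: $102,384 × 7/36 = $19,908. Book value $90,724.
Year 3: $102,384 × 6/36 = $17,064. Book value $73,660.
Year 4: $102,384 × 5/36 = $14,220. Book value $59,440.
Year 5: $102,384 × 4/36 = $11,376. Book value $48,064.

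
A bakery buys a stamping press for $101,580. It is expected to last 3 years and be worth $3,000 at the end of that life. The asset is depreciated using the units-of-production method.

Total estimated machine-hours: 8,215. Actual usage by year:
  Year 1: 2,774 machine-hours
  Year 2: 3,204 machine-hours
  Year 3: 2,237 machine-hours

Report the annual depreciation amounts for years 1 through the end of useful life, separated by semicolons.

$33,288; $38,448; $26,844

Depreciable base = $101,580 − $3,000 = $98,580.
Rate = $98,580 / 8,215 machine-hours = $12 per machine-hour.
Year 1: 2,774 × $12 = $33,288. Book value $68,292.
Year 2: 3,204 × $12 = $38,448. Book value $29,844.
Year 3: 2,237 × $12 = $26,844. Book value $3,000.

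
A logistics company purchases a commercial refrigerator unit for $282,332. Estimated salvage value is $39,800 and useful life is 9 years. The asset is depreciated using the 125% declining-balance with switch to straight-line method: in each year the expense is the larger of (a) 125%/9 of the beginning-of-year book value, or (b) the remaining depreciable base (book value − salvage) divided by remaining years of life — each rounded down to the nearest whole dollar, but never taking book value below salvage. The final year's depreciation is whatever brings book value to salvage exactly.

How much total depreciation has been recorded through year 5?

$150,180

Depreciable base = $282,332 − $39,800 = $242,532.
Year 1: DB = ⌊$282,332 × 125%/9⌋ = $39,212; SL = ⌊$242,532/9⌋ = $26,948 → take DB $39,212. Book value $243,120.
Year 2: DB = ⌊$243,120 × 125%/9⌋ = $33,766; SL = ⌊$203,320/8⌋ = $25,415 → take DB $33,766. Book value $209,354.
Year 3: DB = ⌊$209,354 × 125%/9⌋ = $29,076; SL = ⌊$169,554/7⌋ = $24,222 → take DB $29,076. Book value $180,278.
Year 4: DB = ⌊$180,278 × 125%/9⌋ = $25,038; SL = ⌊$140,478/6⌋ = $23,413 → take DB $25,038. Book value $155,240.
Year 5: DB = ⌊$155,240 × 125%/9⌋ = $21,561; SL = ⌊$115,440/5⌋ = $23,088 → take SL $23,088. Book value $132,152.
Accumulated through year 5 = $282,332 − $132,152 = $150,180.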